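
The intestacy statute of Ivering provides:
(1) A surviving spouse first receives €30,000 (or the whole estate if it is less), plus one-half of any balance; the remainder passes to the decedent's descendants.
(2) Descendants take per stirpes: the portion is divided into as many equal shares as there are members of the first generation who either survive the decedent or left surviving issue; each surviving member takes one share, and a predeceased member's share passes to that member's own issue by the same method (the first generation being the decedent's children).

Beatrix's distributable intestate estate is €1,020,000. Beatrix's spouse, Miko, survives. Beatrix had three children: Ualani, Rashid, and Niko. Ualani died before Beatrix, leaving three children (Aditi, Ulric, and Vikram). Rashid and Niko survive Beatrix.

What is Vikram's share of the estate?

Vikram receives €55,000.

Miko first takes €30,000, leaving a balance of €990,000. Miko then takes one-half of the balance (€495,000), for a total of €525,000. The remaining €495,000 passes to the descendants.
The descendants' portion (€495,000) is divided into 3 shares of €165,000: Rashid and Niko each take €165,000; Ualani's €165,000 share passes to Ualani's issue.
Ualani's share (€165,000) is divided into 3 shares of €55,000: Aditi, Ulric, and Vikram each take €55,000.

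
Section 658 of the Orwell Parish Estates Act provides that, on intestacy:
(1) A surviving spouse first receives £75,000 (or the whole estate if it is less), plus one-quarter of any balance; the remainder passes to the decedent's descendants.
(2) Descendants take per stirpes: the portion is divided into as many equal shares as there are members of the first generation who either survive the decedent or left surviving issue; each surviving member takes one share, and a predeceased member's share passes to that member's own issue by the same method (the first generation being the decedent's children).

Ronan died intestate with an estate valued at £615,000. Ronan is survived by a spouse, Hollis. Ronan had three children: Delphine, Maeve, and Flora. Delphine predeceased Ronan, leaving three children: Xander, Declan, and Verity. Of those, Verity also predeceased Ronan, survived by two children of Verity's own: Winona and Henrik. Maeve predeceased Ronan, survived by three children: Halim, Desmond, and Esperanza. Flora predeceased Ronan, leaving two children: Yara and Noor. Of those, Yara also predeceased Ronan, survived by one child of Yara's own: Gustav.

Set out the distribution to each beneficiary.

Hollis first takes £75,000, leaving a balance of £540,000. Hollis then takes one-quarter of the balance (£135,000), for a total of £210,000. The remaining £405,000 passes to the descendants.
The descendants' portion (£405,000) is divided into 3 shares of £135,000: Delphine's £135,000 share passes to Delphine's issue; Maeve's £135,000 share passes to Maeve's issue; Flora's £135,000 share passes to Flora's issue.
Delphine's share (£135,000) is divided into 3 shares of £45,000: Xander and Declan each take £45,000; Verity's £45,000 share passes to Verity's issue.
Verity's share (£45,000) is divided into 2 shares of £22,500: Winona and Henrik each take £22,500.
Maeve's share (£135,000) is divided into 3 shares of £45,000: Halim, Desmond, and Esperanza each take £45,000.
Flora's share (£135,000) is divided into 2 shares of £67,500: Noor takes £67,500; Yara's £67,500 share passes to Yara's issue.
Yara's share (£67,500) passes entirely to Gustav.

Hollis: £210,000; Xander: £45,000; Declan: £45,000; Winona: £22,500; Henrik: £22,500; Halim: £45,000; Desmond: £45,000; Esperanza: £45,000; Gustav: £67,500; Noor: £67,500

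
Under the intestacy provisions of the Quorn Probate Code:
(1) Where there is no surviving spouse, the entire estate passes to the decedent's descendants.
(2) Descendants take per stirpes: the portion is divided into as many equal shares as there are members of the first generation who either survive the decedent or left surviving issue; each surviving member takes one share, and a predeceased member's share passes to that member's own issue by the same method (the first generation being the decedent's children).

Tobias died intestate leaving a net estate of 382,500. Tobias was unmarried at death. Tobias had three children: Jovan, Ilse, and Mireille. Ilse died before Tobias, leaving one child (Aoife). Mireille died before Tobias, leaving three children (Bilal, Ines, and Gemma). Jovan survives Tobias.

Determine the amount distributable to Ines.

Ines receives 42,500.

The entire 382,500 passes to the descendants.
That amount (382,500) is divided into 3 shares of 127,500: Jovan takes 127,500; Ilse's 127,500 share passes to Ilse's issue; Mireille's 127,500 share passes to Mireille's issue.
Ilse's share (127,500) passes entirely to Aoife.
Mireille's share (127,500) is divided into 3 shares of 42,500: Bilal, Ines, and Gemma each take 42,500.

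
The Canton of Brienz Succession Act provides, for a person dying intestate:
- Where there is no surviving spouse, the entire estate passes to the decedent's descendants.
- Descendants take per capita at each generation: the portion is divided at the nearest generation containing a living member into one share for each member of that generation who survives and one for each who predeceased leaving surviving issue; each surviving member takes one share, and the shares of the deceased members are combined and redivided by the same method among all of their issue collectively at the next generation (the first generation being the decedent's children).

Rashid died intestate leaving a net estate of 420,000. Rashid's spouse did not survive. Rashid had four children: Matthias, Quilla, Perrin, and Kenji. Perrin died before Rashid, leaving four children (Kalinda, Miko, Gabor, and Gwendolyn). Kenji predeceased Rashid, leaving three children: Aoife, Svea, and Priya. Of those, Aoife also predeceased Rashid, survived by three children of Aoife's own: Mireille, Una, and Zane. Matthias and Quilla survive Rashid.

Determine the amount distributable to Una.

Una receives 10,000.

The entire 420,000 passes to the descendants.
That amount (420,000) is divided at the children's generation into 4 shares of 105,000. Matthias and Quilla each take 105,000. The 2 shares of the deceased (Perrin and Kenji) are combined into a pool of 210,000.
That pool (210,000) is divided at the grandchildren's generation into 7 shares of 30,000. Kalinda, Miko, Gabor, Gwendolyn, Svea, and Priya each take 30,000. The remaining share for the deceased Aoife (30,000) is carried to the next generation.
That pool (30,000) is divided at the great-grandchildren's generation equally among Mireille, Una, and Zane: 10,000 each.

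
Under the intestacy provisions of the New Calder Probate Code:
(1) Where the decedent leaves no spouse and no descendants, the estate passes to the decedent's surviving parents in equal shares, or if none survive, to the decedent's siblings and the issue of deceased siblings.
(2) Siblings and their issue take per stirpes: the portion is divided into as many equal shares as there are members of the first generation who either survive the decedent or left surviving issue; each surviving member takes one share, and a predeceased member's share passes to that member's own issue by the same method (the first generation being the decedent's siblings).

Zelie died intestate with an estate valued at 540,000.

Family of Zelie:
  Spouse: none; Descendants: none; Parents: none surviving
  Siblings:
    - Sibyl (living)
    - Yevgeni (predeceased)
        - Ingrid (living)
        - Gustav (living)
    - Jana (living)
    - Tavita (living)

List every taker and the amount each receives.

Sibyl: 135,000; Ingrid: 67,500; Gustav: 67,500; Jana: 135,000; Tavita: 135,000

The entire 540,000 passes to the siblings and their issue.
That amount (540,000) is divided into 4 shares of 135,000: Sibyl, Jana, and Tavita each take 135,000; Yevgeni's 135,000 share passes to Yevgeni's issue.
Yevgeni's share (135,000) is divided into 2 shares of 67,500: Ingrid and Gustav each take 67,500.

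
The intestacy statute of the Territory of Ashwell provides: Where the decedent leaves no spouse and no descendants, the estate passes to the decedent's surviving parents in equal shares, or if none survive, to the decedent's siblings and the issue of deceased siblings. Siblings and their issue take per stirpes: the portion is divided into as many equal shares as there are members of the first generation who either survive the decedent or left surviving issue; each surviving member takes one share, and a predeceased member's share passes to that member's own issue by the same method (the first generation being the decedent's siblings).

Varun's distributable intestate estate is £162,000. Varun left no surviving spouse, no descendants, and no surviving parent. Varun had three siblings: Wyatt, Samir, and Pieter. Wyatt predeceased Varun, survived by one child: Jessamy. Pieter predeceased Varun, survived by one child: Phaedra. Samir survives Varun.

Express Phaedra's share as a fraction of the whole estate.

The entire £162,000 passes to the siblings and their issue.
That amount (£162,000) is divided into 3 shares of £54,000: Samir takes £54,000; Wyatt's £54,000 share passes to Wyatt's issue; Pieter's £54,000 share passes to Pieter's issue.
Wyatt's share (£54,000) passes entirely to Jessamy.
Pieter's share (£54,000) passes entirely to Phaedra.

Phaedra receives 1/3 of the estate.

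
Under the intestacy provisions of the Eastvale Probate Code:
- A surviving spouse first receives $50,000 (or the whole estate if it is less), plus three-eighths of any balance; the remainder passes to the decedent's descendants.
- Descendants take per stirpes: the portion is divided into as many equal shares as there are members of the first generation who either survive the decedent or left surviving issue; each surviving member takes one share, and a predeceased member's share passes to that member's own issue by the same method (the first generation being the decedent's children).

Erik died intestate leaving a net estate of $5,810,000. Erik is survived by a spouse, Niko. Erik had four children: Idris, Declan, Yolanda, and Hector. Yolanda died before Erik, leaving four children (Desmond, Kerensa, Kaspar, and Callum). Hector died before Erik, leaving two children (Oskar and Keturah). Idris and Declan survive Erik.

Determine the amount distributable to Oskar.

Niko first takes $50,000, leaving a balance of $5,760,000. Niko then takes three-eighths of the balance ($2,160,000), for a total of $2,210,000. The remaining $3,600,000 passes to the descendants.
The descendants' portion ($3,600,000) is divided into 4 shares of $900,000: Idris and Declan each take $900,000; Yolanda's $900,000 share passes to Yolanda's issue; Hector's $900,000 share passes to Hector's issue.
Yolanda's share ($900,000) is divided into 4 shares of $225,000: Desmond, Kerensa, Kaspar, and Callum each take $225,000.
Hector's share ($900,000) is divided into 2 shares of $450,000: Oskar and Keturah each take $450,000.

Oskar receives $450,000.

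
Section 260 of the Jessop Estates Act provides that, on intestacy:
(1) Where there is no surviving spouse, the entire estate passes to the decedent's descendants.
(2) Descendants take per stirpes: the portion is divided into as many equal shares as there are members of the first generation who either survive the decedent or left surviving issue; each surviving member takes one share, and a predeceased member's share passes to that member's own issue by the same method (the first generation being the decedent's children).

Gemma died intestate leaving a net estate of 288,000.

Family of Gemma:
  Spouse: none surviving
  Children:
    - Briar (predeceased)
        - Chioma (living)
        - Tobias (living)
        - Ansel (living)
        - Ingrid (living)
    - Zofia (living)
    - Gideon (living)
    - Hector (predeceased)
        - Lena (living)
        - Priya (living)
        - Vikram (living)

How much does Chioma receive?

Chioma receives 18,000.

The entire 288,000 passes to the descendants.
That amount (288,000) is divided into 4 shares of 72,000: Zofia and Gideon each take 72,000; Briar's 72,000 share passes to Briar's issue; Hector's 72,000 share passes to Hector's issue.
Briar's share (72,000) is divided into 4 shares of 18,000: Chioma, Tobias, Ansel, and Ingrid each take 18,000.
Hector's share (72,000) is divided into 3 shares of 24,000: Lena, Priya, and Vikram each take 24,000.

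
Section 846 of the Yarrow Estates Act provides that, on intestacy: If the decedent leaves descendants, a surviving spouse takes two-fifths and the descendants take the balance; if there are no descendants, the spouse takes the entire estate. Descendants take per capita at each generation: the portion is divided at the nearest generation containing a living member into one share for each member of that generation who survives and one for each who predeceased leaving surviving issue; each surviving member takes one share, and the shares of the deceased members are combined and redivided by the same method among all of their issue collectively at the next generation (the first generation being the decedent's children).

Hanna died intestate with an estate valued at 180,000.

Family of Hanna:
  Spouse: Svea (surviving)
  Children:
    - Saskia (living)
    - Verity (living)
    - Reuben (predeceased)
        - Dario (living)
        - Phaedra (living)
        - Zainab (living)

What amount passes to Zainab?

Svea takes two-fifths of 180,000 = 72,000. The remaining 108,000 passes to the descendants.
The descendants' portion (108,000) is divided at the children's generation into 3 shares of 36,000. Saskia and Verity each take 36,000. The remaining share for the deceased Reuben (36,000) is carried to the next generation.
That pool (36,000) is divided at the grandchildren's generation equally among Dario, Phaedra, and Zainab: 12,000 each.

Zainab receives 12,000.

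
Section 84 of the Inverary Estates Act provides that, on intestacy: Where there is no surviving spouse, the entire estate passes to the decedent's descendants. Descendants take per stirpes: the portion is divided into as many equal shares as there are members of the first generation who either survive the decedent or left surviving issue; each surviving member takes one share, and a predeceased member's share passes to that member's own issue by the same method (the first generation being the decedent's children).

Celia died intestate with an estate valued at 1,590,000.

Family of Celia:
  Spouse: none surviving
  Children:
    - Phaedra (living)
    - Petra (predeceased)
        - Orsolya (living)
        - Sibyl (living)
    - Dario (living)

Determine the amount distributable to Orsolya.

Orsolya receives 265,000.

The entire 1,590,000 passes to the descendants.
That amount (1,590,000) is divided into 3 shares of 530,000: Phaedra and Dario each take 530,000; Petra's 530,000 share passes to Petra's issue.
Petra's share (530,000) is divided into 2 shares of 265,000: Orsolya and Sibyl each take 265,000.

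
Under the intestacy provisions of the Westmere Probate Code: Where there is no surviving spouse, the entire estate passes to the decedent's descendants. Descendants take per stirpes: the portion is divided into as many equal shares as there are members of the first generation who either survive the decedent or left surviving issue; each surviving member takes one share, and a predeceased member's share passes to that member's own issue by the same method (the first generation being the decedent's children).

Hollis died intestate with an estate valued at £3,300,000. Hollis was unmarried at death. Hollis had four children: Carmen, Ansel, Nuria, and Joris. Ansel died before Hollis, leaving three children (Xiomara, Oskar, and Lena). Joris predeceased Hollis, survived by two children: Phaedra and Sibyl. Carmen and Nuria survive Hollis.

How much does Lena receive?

Lena receives £275,000.

The entire £3,300,000 passes to the descendants.
That amount (£3,300,000) is divided into 4 shares of £825,000: Carmen and Nuria each take £825,000; Ansel's £825,000 share passes to Ansel's issue; Joris's £825,000 share passes to Joris's issue.
Ansel's share (£825,000) is divided into 3 shares of £275,000: Xiomara, Oskar, and Lena each take £275,000.
Joris's share (£825,000) is divided into 2 shares of £412,500: Phaedra and Sibyl each take £412,500.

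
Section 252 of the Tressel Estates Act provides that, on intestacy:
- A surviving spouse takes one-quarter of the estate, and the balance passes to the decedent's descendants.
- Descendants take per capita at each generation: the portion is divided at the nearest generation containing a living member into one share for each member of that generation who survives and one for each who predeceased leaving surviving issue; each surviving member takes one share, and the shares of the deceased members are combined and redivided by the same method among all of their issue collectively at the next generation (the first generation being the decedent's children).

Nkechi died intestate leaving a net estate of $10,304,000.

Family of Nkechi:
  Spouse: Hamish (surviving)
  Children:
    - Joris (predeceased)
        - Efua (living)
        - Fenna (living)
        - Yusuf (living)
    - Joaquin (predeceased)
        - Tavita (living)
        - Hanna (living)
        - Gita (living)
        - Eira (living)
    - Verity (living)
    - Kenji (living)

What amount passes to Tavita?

Hamish takes one-quarter of $10,304,000 = $2,576,000. The remaining $7,728,000 passes to the descendants.
The descendants' portion ($7,728,000) is divided at the children's generation into 4 shares of $1,932,000. Verity and Kenji each take $1,932,000. The 2 shares of the deceased (Joris and Joaquin) are combined into a pool of $3,864,000.
That pool ($3,864,000) is divided at the grandchildren's generation equally among Efua, Fenna, Yusuf, Tavita, Hanna, Gita, and Eira: $552,000 each.

Tavita receives $552,000.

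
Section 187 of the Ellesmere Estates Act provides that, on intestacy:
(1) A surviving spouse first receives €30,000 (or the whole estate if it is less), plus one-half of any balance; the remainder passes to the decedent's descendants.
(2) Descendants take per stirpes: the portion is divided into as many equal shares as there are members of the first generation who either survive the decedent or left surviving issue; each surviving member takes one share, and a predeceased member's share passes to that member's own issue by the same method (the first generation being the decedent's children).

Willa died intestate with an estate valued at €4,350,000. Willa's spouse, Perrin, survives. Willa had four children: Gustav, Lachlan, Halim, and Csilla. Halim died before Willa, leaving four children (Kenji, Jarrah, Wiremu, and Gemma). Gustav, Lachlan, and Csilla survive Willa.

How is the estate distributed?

Perrin first takes €30,000, leaving a balance of €4,320,000. Perrin then takes one-half of the balance (€2,160,000), for a total of €2,190,000. The remaining €2,160,000 passes to the descendants.
The descendants' portion (€2,160,000) is divided into 4 shares of €540,000: Gustav, Lachlan, and Csilla each take €540,000; Halim's €540,000 share passes to Halim's issue.
Halim's share (€540,000) is divided into 4 shares of €135,000: Kenji, Jarrah, Wiremu, and Gemma each take €135,000.

Perrin: €2,190,000; Gustav: €540,000; Lachlan: €540,000; Kenji: €135,000; Jarrah: €135,000; Wiremu: €135,000; Gemma: €135,000; Csilla: €540,000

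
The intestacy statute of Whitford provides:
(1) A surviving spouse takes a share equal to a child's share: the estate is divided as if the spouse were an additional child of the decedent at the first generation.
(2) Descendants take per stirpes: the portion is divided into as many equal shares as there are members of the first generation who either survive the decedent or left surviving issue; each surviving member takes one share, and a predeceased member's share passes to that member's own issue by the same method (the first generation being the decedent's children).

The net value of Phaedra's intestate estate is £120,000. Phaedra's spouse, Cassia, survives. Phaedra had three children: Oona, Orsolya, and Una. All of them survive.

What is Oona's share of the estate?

Oona receives £30,000.

The spouse counts as an additional share at the children's level, so there are 4 primary shares of £30,000. Cassia takes one such share (£30,000).
The children's combined portion (£90,000) is divided into 3 shares of £30,000: Oona, Orsolya, and Una each take £30,000.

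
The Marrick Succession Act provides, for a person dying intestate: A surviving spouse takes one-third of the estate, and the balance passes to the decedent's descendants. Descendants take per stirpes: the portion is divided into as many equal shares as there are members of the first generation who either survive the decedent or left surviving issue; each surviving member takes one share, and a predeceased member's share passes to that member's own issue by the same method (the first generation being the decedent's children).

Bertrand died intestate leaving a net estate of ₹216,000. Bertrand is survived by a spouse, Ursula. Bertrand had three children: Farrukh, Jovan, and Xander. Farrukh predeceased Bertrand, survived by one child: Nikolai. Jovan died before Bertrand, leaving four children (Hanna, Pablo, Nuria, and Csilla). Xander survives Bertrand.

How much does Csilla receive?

Ursula takes one-third of ₹216,000 = ₹72,000. The remaining ₹144,000 passes to the descendants.
The descendants' portion (₹144,000) is divided into 3 shares of ₹48,000: Xander takes ₹48,000; Farrukh's ₹48,000 share passes to Farrukh's issue; Jovan's ₹48,000 share passes to Jovan's issue.
Farrukh's share (₹48,000) passes entirely to Nikolai.
Jovan's share (₹48,000) is divided into 4 shares of ₹12,000: Hanna, Pablo, Nuria, and Csilla each take ₹12,000.

Csilla receives ₹12,000.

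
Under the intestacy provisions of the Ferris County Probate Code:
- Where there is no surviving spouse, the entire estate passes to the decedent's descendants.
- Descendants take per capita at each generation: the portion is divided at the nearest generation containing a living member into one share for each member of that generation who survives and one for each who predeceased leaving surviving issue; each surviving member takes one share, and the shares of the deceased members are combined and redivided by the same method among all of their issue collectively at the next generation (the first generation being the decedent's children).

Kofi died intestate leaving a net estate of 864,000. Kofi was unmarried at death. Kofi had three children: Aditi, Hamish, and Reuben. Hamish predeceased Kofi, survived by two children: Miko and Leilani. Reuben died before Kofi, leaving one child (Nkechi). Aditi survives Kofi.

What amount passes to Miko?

Miko receives 192,000.

The entire 864,000 passes to the descendants.
That amount (864,000) is divided at the children's generation into 3 shares of 288,000. Aditi takes 288,000. The 2 shares of the deceased (Hamish and Reuben) are combined into a pool of 576,000.
That pool (576,000) is divided at the grandchildren's generation equally among Miko, Leilani, and Nkechi: 192,000 each.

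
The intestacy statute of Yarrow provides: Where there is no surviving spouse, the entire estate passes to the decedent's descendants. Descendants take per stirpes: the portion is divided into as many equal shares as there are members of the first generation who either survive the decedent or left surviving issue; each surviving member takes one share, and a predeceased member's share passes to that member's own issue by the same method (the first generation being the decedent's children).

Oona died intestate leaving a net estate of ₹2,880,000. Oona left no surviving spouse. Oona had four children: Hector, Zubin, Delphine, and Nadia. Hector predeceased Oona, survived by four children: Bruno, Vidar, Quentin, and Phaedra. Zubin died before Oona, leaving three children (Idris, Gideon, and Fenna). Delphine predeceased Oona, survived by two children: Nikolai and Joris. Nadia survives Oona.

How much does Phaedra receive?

The entire ₹2,880,000 passes to the descendants.
That amount (₹2,880,000) is divided into 4 shares of ₹720,000: Nadia takes ₹720,000; Hector's ₹720,000 share passes to Hector's issue; Zubin's ₹720,000 share passes to Zubin's issue; Delphine's ₹720,000 share passes to Delphine's issue.
Hector's share (₹720,000) is divided into 4 shares of ₹180,000: Bruno, Vidar, Quentin, and Phaedra each take ₹180,000.
Zubin's share (₹720,000) is divided into 3 shares of ₹240,000: Idris, Gideon, and Fenna each take ₹240,000.
Delphine's share (₹720,000) is divided into 2 shares of ₹360,000: Nikolai and Joris each take ₹360,000.

Phaedra receives ₹180,000.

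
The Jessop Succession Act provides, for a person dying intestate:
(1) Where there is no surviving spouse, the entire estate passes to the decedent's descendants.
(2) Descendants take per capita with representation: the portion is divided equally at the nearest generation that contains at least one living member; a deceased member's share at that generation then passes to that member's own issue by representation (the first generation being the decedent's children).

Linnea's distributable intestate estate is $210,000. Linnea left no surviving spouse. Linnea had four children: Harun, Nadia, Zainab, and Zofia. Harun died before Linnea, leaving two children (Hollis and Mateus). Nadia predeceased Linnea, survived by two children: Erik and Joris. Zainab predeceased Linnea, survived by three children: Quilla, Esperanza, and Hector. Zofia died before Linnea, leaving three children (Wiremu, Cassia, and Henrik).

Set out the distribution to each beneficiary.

Hollis: $21,000; Mateus: $21,000; Erik: $21,000; Joris: $21,000; Quilla: $21,000; Esperanza: $21,000; Hector: $21,000; Wiremu: $21,000; Cassia: $21,000; Henrik: $21,000

The entire $210,000 passes to the descendants.
No child survives, so the initial division is made at the grandchildren's generation.
That amount ($210,000) is divided into 10 shares of $21,000: Hollis, Mateus, Erik, Joris, Quilla, Esperanza, Hector, Wiremu, Cassia, and Henrik each take $21,000.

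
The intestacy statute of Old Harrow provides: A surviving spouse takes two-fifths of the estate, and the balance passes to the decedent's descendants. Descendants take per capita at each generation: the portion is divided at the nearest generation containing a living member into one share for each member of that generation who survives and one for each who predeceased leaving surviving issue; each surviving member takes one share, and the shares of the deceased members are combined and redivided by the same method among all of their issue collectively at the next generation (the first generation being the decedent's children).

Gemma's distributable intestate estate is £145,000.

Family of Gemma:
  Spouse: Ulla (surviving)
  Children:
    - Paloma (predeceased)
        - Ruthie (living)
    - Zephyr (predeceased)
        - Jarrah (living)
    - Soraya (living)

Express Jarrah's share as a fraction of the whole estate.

Jarrah receives 1/5 of the estate.

Ulla takes two-fifths of £145,000 = £58,000. The remaining £87,000 passes to the descendants.
The descendants' portion (£87,000) is divided at the children's generation into 3 shares of £29,000. Soraya takes £29,000. The 2 shares of the deceased (Paloma and Zephyr) are combined into a pool of £58,000.
That pool (£58,000) is divided at the grandchildren's generation equally among Ruthie and Jarrah: £29,000 each.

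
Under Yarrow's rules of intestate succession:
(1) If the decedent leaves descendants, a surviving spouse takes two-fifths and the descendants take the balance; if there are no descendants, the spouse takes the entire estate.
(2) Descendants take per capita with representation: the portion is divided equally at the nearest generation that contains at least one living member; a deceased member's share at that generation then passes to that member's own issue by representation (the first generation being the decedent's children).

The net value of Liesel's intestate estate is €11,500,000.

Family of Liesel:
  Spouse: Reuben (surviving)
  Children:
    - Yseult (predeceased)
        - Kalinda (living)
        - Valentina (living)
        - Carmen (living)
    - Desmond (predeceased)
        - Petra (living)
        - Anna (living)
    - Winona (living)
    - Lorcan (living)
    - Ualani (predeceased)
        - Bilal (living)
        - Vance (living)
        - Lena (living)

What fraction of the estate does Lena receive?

Reuben takes two-fifths of €11,500,000 = €4,600,000. The remaining €6,900,000 passes to the descendants.
The descendants' portion (€6,900,000) is divided into 5 shares of €1,380,000: Winona and Lorcan each take €1,380,000; Yseult's €1,380,000 share passes to Yseult's issue; Desmond's €1,380,000 share passes to Desmond's issue; Ualani's €1,380,000 share passes to Ualani's issue.
Yseult's share (€1,380,000) is divided into 3 shares of €460,000: Kalinda, Valentina, and Carmen each take €460,000.
Desmond's share (€1,380,000) is divided into 2 shares of €690,000: Petra and Anna each take €690,000.
Ualani's share (€1,380,000) is divided into 3 shares of €460,000: Bilal, Vance, and Lena each take €460,000.

Lena receives 1/25 of the estate.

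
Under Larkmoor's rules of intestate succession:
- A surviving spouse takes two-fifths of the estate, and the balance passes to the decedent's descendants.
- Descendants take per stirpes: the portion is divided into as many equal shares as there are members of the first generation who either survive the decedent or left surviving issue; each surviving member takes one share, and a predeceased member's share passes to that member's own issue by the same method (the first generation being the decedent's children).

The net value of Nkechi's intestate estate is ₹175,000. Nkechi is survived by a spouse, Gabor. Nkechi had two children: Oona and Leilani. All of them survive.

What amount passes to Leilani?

Leilani receives ₹52,500.

Gabor takes two-fifths of ₹175,000 = ₹70,000. The remaining ₹105,000 passes to the descendants.
The descendants' portion (₹105,000) is divided into 2 shares of ₹52,500: Oona and Leilani each take ₹52,500.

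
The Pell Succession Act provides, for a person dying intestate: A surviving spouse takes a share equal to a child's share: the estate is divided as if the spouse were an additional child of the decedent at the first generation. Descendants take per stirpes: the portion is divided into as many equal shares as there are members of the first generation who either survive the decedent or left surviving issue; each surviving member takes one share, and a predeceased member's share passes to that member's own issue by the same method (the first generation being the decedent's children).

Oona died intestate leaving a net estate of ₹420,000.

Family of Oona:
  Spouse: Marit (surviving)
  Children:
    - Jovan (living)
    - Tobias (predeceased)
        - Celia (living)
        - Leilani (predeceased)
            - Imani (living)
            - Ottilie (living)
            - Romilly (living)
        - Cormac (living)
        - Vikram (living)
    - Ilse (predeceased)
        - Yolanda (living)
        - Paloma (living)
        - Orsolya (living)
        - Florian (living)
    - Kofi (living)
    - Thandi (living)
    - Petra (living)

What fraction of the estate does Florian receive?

The spouse counts as an additional share at the children's level, so there are 7 primary shares of ₹60,000. Marit takes one such share (₹60,000).
The children's combined portion (₹360,000) is divided into 6 shares of ₹60,000: Jovan, Kofi, Thandi, and Petra each take ₹60,000; Tobias's ₹60,000 share passes to Tobias's issue; Ilse's ₹60,000 share passes to Ilse's issue.
Tobias's share (₹60,000) is divided into 4 shares of ₹15,000: Celia, Cormac, and Vikram each take ₹15,000; Leilani's ₹15,000 share passes to Leilani's issue.
Leilani's share (₹15,000) is divided into 3 shares of ₹5,000: Imani, Ottilie, and Romilly each take ₹5,000.
Ilse's share (₹60,000) is divided into 4 shares of ₹15,000: Yolanda, Paloma, Orsolya, and Florian each take ₹15,000.

Florian receives 1/28 of the estate.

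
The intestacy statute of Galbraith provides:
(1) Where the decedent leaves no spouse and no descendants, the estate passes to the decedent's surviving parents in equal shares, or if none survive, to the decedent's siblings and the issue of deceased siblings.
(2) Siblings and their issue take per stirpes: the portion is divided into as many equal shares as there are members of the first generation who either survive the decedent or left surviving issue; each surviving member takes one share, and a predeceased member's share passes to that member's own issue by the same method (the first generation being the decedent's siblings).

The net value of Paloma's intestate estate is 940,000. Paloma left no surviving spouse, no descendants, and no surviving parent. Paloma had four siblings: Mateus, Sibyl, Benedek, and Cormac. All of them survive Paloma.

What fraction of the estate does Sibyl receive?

The entire 940,000 passes to the siblings and their issue.
That amount (940,000) is divided into 4 shares of 235,000: Mateus, Sibyl, Benedek, and Cormac each take 235,000.

Sibyl receives 1/4 of the estate.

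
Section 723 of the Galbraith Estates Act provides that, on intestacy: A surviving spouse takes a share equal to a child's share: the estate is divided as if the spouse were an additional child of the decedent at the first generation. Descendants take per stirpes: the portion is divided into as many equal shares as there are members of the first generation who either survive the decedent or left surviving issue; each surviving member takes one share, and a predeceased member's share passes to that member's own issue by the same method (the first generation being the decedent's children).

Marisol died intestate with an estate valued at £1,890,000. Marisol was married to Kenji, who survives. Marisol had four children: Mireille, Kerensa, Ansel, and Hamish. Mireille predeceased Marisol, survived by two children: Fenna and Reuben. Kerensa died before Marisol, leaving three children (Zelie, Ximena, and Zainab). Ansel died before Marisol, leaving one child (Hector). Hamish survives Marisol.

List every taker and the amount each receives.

The spouse counts as an additional share at the children's level, so there are 5 primary shares of £378,000. Kenji takes one such share (£378,000).
The children's combined portion (£1,512,000) is divided into 4 shares of £378,000: Hamish takes £378,000; Mireille's £378,000 share passes to Mireille's issue; Kerensa's £378,000 share passes to Kerensa's issue; Ansel's £378,000 share passes to Ansel's issue.
Mireille's share (£378,000) is divided into 2 shares of £189,000: Fenna and Reuben each take £189,000.
Kerensa's share (£378,000) is divided into 3 shares of £126,000: Zelie, Ximena, and Zainab each take £126,000.
Ansel's share (£378,000) passes entirely to Hector.

Kenji: £378,000; Fenna: £189,000; Reuben: £189,000; Zelie: £126,000; Ximena: £126,000; Zainab: £126,000; Hector: £378,000; Hamish: £378,000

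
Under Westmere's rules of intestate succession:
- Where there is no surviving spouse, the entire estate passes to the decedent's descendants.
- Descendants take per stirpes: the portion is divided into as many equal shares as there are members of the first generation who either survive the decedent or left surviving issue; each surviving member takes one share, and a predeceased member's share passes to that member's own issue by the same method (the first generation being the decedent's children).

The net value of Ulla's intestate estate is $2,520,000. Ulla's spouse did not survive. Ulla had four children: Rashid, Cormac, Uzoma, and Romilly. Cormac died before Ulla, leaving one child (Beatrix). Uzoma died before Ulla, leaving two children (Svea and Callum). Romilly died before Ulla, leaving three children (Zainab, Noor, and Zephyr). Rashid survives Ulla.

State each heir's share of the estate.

The entire $2,520,000 passes to the descendants.
That amount ($2,520,000) is divided into 4 shares of $630,000: Rashid takes $630,000; Cormac's $630,000 share passes to Cormac's issue; Uzoma's $630,000 share passes to Uzoma's issue; Romilly's $630,000 share passes to Romilly's issue.
Cormac's share ($630,000) passes entirely to Beatrix.
Uzoma's share ($630,000) is divided into 2 shares of $315,000: Svea and Callum each take $315,000.
Romilly's share ($630,000) is divided into 3 shares of $210,000: Zainab, Noor, and Zephyr each take $210,000.

Rashid: $630,000; Beatrix: $630,000; Svea: $315,000; Callum: $315,000; Zainab: $210,000; Noor: $210,000; Zephyr: $210,000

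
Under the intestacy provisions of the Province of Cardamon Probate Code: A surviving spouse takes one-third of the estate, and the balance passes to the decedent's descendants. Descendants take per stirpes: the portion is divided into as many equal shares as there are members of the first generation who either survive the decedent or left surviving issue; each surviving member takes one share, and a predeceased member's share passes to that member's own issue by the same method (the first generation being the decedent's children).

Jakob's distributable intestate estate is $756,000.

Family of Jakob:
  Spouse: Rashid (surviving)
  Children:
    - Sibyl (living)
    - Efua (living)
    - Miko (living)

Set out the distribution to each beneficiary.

Rashid: $252,000; Sibyl: $168,000; Efua: $168,000; Miko: $168,000

Rashid takes one-third of $756,000 = $252,000. The remaining $504,000 passes to the descendants.
The descendants' portion ($504,000) is divided into 3 shares of $168,000: Sibyl, Efua, and Miko each take $168,000.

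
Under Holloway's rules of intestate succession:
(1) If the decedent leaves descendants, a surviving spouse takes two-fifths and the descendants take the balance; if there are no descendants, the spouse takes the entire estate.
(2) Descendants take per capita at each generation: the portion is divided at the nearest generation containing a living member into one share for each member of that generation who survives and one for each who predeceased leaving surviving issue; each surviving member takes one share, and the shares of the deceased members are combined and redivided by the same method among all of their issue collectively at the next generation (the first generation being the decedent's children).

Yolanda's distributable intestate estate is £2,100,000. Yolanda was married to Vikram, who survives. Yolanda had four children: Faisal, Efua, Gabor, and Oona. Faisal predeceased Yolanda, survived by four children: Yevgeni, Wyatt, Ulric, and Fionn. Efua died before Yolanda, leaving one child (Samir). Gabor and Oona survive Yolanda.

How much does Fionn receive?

Vikram takes two-fifths of £2,100,000 = £840,000. The remaining £1,260,000 passes to the descendants.
The descendants' portion (£1,260,000) is divided at the children's generation into 4 shares of £315,000. Gabor and Oona each take £315,000. The 2 shares of the deceased (Faisal and Efua) are combined into a pool of £630,000.
That pool (£630,000) is divided at the grandchildren's generation equally among Yevgeni, Wyatt, Ulric, Fionn, and Samir: £126,000 each.

Fionn receives £126,000.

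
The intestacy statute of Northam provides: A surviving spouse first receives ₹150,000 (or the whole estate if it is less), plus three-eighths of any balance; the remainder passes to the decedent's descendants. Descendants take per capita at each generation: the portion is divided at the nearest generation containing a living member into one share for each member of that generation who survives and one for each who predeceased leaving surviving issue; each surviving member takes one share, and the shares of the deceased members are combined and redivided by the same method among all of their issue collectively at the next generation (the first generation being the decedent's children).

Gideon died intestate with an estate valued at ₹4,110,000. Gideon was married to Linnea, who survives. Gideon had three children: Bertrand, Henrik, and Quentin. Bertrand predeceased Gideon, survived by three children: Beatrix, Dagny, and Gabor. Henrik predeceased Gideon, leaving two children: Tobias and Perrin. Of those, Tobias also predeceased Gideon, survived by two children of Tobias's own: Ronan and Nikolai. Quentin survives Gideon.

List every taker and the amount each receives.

Linnea: ₹1,635,000; Beatrix: ₹330,000; Dagny: ₹330,000; Gabor: ₹330,000; Ronan: ₹165,000; Nikolai: ₹165,000; Perrin: ₹330,000; Quentin: ₹825,000

Linnea first takes ₹150,000, leaving a balance of ₹3,960,000. Linnea then takes three-eighths of the balance (₹1,485,000), for a total of ₹1,635,000. The remaining ₹2,475,000 passes to the descendants.
The descendants' portion (₹2,475,000) is divided at the children's generation into 3 shares of ₹825,000. Quentin takes ₹825,000. The 2 shares of the deceased (Bertrand and Henrik) are combined into a pool of ₹1,650,000.
That pool (₹1,650,000) is divided at the grandchildren's generation into 5 shares of ₹330,000. Beatrix, Dagny, Gabor, and Perrin each take ₹330,000. The remaining share for the deceased Tobias (₹330,000) is carried to the next generation.
That pool (₹330,000) is divided at the great-grandchildren's generation equally among Ronan and Nikolai: ₹165,000 each.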